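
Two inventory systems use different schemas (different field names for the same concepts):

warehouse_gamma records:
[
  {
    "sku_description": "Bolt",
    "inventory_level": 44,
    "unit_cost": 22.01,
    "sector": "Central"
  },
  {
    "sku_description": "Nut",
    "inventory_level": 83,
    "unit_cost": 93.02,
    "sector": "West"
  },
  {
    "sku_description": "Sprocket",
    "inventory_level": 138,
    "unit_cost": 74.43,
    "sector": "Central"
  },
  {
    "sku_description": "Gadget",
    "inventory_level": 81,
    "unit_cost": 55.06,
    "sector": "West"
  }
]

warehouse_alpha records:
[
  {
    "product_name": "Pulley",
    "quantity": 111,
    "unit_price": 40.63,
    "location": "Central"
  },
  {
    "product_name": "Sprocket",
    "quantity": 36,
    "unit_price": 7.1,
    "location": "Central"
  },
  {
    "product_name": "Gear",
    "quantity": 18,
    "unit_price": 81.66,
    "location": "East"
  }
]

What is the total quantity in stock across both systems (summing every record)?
511

To reconcile these schemas, identify the field holding the quantity in stock in each system:
1. In warehouse_gamma it is "inventory_level"
2. In warehouse_alpha it is "quantity"

From warehouse_gamma: 44 + 83 + 138 + 81 = 346
From warehouse_alpha: 111 + 36 + 18 = 165

Total: 346 + 165 = 511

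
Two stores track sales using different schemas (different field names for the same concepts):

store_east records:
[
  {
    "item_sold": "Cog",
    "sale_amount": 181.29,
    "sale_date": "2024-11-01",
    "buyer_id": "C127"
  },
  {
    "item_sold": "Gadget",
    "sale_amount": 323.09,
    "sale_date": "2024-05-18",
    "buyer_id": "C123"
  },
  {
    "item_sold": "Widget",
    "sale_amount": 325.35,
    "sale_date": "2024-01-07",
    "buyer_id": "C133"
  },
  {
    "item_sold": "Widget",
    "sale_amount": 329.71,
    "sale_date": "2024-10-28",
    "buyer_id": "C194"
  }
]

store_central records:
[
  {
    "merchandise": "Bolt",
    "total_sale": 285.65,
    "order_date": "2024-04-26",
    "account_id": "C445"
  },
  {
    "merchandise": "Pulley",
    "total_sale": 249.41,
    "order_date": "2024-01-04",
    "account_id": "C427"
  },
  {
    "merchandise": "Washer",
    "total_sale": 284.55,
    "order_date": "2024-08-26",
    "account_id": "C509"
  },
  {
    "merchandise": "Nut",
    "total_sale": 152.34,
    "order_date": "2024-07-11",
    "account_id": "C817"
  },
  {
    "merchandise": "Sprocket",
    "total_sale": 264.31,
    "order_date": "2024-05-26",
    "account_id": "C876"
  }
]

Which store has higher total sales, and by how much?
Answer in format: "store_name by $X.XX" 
store_central by $76.82

Schema mapping: "sale_amount" (store_east) = "total_sale" (store_central) = sale amount

Total for store_east: 1159.44
Total for store_central: 1236.26

Difference: |1159.44 - 1236.26| = 76.82
store_central has higher sales by $76.82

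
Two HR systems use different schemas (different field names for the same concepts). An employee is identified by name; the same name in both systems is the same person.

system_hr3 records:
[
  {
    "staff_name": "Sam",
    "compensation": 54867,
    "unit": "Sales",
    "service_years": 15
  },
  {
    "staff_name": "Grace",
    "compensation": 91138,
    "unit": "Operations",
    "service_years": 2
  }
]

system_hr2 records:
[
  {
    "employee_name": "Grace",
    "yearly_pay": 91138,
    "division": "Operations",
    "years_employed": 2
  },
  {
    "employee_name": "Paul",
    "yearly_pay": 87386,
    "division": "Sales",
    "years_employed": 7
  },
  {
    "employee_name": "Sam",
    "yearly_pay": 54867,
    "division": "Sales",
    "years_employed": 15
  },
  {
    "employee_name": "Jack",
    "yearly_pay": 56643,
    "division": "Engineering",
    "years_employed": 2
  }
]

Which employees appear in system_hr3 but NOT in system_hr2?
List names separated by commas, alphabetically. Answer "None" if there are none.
None

Schema mapping: "staff_name" (system_hr3) = "employee_name" (system_hr2) = employee name

Names in system_hr3: ['Grace', 'Sam']
Names in system_hr2: ['Grace', 'Jack', 'Paul', 'Sam']

In system_hr3 but not system_hr2: None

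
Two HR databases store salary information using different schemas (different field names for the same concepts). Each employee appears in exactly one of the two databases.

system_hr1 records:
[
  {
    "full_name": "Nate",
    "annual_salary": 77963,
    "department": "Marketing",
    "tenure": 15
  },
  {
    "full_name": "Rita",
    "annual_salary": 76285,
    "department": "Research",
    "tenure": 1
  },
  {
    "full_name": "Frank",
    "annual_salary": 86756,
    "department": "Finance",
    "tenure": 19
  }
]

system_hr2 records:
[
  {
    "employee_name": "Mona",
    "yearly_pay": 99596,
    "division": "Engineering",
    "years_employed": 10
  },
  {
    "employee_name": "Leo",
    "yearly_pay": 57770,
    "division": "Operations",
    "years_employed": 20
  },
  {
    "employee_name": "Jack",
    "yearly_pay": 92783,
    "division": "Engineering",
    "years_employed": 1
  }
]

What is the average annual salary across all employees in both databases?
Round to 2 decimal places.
81858.83

Schema mapping: "annual_salary" (system_hr1) = "yearly_pay" (system_hr2) = annual salary

All salaries: [77963, 76285, 86756, 99596, 57770, 92783]
Sum: 491153
Count: 6
Average: 491153 / 6 = 81858.83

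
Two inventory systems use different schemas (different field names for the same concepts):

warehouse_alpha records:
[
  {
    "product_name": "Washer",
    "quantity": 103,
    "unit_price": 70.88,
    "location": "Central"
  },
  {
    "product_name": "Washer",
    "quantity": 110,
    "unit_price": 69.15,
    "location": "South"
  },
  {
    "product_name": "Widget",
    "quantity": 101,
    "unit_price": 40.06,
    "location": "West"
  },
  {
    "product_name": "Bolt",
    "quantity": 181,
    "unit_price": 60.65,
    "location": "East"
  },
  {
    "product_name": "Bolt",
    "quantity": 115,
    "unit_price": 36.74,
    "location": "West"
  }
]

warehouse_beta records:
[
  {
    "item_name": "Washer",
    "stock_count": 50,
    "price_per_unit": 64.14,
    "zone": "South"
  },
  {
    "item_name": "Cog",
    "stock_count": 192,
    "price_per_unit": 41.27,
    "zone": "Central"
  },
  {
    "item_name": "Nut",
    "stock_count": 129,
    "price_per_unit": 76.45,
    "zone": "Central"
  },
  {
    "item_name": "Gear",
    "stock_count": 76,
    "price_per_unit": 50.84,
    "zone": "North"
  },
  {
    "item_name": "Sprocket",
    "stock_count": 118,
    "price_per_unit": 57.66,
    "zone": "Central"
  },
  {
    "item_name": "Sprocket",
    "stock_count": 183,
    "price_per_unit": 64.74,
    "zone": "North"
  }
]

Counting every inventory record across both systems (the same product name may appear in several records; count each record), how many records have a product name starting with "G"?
1

Schema mapping: "product_name" (warehouse_alpha) = "item_name" (warehouse_beta) = product name

Records with product name starting with "G" in warehouse_alpha: 0
Records with product name starting with "G" in warehouse_beta: 1

Total: 0 + 1 = 1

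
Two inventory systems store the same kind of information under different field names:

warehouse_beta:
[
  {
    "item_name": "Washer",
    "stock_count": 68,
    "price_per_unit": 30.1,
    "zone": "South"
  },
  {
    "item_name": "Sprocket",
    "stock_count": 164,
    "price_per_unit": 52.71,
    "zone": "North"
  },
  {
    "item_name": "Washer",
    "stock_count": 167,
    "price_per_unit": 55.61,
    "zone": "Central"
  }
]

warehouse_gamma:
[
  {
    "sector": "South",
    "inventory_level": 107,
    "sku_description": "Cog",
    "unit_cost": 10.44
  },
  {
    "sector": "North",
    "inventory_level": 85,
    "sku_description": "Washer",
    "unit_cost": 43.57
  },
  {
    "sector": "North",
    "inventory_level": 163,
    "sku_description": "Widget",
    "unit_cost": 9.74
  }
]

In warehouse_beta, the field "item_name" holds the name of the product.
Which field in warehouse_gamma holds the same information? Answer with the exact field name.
sku_description

In warehouse_beta, "item_name" holds the name of the product.
The fields in warehouse_gamma are: "sector", "inventory_level", "sku_description", "unit_cost".
"sku_description" is the match: the name refers to the same concept and its values are product-name strings (e.g. 'Cog', 'Washer').
The other fields ("sector", "inventory_level", "unit_cost") hold different kinds of data.

So "item_name" in warehouse_beta corresponds to "sku_description" in warehouse_gamma.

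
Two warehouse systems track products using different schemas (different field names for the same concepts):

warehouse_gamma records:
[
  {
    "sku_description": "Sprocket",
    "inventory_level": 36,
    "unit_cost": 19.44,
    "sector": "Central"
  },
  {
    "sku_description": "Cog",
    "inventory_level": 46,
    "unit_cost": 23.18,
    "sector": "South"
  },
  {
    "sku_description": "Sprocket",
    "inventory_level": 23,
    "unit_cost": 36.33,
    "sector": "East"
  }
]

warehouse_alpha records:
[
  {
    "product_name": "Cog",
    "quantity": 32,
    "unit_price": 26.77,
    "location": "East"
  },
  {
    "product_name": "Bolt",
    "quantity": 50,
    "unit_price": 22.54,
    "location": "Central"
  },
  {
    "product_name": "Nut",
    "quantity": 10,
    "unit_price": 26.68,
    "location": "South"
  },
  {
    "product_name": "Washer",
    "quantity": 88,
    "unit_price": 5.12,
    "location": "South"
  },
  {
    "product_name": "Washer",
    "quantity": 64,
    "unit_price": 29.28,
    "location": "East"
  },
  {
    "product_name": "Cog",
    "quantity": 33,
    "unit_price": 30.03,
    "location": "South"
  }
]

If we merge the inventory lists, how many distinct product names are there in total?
5

Schema mapping: "sku_description" (warehouse_gamma) = "product_name" (warehouse_alpha) = product name

Products in warehouse_gamma: ['Cog', 'Sprocket']
Products in warehouse_alpha: ['Bolt', 'Cog', 'Nut', 'Washer']

Union (unique products): ['Bolt', 'Cog', 'Nut', 'Sprocket', 'Washer']
Count: 5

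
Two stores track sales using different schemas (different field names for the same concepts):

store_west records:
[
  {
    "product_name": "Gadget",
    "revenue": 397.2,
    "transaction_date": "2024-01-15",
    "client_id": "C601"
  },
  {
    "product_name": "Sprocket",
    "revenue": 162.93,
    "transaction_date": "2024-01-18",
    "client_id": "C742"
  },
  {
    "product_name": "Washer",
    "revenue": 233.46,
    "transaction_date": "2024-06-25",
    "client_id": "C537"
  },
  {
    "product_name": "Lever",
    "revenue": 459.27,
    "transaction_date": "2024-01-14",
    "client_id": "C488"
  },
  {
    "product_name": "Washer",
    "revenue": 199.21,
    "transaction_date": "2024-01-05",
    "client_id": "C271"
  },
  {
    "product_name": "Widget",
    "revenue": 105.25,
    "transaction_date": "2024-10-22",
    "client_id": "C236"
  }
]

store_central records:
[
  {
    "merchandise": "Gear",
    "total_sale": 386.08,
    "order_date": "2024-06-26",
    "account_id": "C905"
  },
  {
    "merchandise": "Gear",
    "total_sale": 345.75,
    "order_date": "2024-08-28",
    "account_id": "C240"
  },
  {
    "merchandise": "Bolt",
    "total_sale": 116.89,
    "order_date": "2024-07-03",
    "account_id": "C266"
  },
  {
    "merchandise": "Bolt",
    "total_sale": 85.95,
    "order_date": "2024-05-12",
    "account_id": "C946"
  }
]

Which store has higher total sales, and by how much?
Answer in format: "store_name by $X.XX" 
store_west by $622.65

Schema mapping: "revenue" (store_west) = "total_sale" (store_central) = sale amount

Total for store_west: 1557.32
Total for store_central: 934.67

Difference: |1557.32 - 934.67| = 622.65
store_west has higher sales by $622.65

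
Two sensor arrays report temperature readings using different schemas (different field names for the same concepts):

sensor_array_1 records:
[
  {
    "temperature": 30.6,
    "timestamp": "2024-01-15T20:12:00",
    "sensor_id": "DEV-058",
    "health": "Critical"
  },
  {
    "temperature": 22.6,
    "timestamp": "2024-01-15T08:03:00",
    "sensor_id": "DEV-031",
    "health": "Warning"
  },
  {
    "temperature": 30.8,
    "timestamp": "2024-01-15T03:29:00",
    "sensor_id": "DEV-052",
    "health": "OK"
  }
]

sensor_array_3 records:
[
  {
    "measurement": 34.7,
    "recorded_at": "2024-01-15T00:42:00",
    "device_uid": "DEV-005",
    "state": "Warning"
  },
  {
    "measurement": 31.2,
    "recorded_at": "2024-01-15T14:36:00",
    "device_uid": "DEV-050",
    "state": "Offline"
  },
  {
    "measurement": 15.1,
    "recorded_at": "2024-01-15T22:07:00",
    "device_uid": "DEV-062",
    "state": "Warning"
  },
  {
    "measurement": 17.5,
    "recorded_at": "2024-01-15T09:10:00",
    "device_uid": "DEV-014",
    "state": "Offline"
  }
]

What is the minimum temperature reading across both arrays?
15.1

Schema mapping: "temperature" (sensor_array_1) = "measurement" (sensor_array_3) = temperature reading

Minimum in sensor_array_1: 22.6
Minimum in sensor_array_3: 15.1

Overall minimum: min(22.6, 15.1) = 15.1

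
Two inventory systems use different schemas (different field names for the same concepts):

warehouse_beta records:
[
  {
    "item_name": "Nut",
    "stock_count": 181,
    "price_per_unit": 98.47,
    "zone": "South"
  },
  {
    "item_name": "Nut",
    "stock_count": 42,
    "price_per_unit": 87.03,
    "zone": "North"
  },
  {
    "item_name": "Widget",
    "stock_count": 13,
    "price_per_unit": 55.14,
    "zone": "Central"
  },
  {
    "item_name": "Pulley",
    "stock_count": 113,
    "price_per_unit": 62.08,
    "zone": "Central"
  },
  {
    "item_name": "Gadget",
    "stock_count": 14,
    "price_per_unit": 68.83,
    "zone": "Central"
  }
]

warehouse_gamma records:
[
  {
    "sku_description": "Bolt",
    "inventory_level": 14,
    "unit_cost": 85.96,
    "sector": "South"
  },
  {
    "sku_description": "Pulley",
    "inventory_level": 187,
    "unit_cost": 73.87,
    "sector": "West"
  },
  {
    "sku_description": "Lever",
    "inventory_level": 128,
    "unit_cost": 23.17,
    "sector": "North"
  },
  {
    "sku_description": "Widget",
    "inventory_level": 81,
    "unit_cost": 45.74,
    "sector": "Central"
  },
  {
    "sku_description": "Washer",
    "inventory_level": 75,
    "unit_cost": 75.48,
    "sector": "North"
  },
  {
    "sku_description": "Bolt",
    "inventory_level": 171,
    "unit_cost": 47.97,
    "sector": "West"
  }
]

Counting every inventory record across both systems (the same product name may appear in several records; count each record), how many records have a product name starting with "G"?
1

Schema mapping: "item_name" (warehouse_beta) = "sku_description" (warehouse_gamma) = product name

Records with product name starting with "G" in warehouse_beta: 1
Records with product name starting with "G" in warehouse_gamma: 0

Total: 1 + 0 = 1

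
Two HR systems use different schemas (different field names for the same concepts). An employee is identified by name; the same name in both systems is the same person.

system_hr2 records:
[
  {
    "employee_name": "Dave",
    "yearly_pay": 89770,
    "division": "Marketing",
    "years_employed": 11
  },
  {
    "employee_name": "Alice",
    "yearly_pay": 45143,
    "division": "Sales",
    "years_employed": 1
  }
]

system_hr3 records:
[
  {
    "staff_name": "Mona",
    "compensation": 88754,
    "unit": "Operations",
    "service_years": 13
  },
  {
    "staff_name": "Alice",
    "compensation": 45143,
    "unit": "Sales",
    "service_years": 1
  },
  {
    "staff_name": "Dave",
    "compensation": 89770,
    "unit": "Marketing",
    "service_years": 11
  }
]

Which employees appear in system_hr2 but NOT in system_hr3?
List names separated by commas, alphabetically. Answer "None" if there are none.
None

Schema mapping: "employee_name" (system_hr2) = "staff_name" (system_hr3) = employee name

Names in system_hr2: ['Alice', 'Dave']
Names in system_hr3: ['Alice', 'Dave', 'Mona']

In system_hr2 but not system_hr3: None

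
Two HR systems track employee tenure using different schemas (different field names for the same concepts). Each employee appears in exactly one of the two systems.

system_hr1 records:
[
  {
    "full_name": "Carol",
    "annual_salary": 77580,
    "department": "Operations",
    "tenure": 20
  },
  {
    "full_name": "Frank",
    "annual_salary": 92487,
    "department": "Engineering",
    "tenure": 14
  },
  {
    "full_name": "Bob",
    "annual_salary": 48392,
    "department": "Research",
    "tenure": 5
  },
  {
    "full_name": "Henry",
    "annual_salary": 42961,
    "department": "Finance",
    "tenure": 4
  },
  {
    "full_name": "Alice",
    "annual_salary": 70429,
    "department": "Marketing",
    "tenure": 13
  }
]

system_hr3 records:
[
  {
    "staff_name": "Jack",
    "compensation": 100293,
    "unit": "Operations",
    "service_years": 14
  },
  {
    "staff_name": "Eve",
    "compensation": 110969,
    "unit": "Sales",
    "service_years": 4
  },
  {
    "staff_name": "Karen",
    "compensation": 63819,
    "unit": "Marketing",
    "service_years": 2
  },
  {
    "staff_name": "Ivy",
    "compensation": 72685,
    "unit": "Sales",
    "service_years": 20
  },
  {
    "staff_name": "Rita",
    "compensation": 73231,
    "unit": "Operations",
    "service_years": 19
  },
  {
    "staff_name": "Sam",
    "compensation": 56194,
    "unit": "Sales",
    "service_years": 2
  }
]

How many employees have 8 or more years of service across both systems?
6

Reconcile schemas: "tenure" (system_hr1) = "service_years" (system_hr3) = years of service

From system_hr1: 3 employees with >= 8 years
From system_hr3: 3 employees with >= 8 years

Total: 3 + 3 = 6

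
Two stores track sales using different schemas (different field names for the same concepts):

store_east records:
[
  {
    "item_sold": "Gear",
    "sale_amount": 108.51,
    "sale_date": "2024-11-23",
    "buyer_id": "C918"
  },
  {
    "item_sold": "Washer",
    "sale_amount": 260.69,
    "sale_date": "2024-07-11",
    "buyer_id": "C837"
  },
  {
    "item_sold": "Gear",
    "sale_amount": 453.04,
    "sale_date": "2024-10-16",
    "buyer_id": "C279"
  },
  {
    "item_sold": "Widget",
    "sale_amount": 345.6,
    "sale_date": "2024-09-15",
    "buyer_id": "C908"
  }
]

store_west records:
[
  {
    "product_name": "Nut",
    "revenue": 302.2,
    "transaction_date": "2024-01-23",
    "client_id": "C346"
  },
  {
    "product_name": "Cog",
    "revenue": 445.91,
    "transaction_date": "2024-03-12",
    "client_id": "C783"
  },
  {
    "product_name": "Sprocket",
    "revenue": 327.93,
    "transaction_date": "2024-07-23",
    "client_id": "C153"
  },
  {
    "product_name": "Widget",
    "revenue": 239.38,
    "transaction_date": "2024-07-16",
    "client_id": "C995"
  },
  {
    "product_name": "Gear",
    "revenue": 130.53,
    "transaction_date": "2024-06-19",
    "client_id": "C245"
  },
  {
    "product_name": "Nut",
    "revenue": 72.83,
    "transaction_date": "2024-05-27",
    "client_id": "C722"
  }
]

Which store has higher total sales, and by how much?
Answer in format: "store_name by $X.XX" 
store_west by $350.94

Schema mapping: "sale_amount" (store_east) = "revenue" (store_west) = sale amount

Total for store_east: 1167.84
Total for store_west: 1518.78

Difference: |1167.84 - 1518.78| = 350.94
store_west has higher sales by $350.94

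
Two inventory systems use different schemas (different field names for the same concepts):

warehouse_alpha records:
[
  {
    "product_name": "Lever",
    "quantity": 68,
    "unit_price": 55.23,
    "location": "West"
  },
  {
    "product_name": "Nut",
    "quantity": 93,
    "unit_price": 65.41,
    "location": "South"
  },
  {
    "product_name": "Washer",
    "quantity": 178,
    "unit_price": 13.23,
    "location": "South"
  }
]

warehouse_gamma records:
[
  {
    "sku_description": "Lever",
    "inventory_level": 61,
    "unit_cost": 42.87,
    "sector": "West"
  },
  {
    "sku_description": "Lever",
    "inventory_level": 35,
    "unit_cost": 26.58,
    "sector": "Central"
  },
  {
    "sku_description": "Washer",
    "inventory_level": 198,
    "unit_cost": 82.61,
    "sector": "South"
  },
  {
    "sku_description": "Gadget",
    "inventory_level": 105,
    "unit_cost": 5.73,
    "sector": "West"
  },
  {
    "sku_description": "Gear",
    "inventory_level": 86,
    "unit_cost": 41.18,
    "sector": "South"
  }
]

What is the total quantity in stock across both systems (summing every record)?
824

To reconcile these schemas, identify the field holding the quantity in stock in each system:
1. In warehouse_alpha it is "quantity"
2. In warehouse_gamma it is "inventory_level"

From warehouse_alpha: 68 + 93 + 178 = 339
From warehouse_gamma: 61 + 35 + 198 + 105 + 86 = 485

Total: 339 + 485 = 824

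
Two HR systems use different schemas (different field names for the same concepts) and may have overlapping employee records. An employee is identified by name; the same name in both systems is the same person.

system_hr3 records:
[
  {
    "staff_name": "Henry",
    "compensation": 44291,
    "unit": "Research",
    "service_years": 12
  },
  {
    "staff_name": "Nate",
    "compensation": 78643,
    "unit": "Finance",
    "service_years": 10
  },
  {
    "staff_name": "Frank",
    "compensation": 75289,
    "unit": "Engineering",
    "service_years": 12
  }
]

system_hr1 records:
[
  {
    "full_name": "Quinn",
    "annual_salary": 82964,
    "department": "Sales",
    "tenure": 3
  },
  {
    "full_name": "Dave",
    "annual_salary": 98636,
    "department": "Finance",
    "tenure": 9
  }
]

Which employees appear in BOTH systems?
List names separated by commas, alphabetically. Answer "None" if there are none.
None

Schema mapping: "staff_name" (system_hr3) = "full_name" (system_hr1) = employee name

Names in system_hr3: ['Frank', 'Henry', 'Nate']
Names in system_hr1: ['Dave', 'Quinn']

Intersection: None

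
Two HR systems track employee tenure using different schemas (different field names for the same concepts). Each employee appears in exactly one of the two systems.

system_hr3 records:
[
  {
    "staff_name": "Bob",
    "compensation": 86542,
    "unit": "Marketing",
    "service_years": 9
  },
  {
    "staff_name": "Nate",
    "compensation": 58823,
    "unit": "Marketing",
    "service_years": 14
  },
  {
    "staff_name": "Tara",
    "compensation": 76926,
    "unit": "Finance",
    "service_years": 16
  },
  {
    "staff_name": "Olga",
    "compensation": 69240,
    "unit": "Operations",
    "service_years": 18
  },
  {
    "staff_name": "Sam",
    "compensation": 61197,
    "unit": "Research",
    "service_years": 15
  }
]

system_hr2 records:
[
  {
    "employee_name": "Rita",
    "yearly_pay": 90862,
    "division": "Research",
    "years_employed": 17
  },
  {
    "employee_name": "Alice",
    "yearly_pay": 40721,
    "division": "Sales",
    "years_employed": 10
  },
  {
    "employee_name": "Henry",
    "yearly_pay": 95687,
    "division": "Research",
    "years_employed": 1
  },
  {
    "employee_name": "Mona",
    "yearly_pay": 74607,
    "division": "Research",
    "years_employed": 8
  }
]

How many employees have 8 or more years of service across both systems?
8

Reconcile schemas: "service_years" (system_hr3) = "years_employed" (system_hr2) = years of service

From system_hr3: 5 employees with >= 8 years
From system_hr2: 3 employees with >= 8 years

Total: 5 + 3 = 8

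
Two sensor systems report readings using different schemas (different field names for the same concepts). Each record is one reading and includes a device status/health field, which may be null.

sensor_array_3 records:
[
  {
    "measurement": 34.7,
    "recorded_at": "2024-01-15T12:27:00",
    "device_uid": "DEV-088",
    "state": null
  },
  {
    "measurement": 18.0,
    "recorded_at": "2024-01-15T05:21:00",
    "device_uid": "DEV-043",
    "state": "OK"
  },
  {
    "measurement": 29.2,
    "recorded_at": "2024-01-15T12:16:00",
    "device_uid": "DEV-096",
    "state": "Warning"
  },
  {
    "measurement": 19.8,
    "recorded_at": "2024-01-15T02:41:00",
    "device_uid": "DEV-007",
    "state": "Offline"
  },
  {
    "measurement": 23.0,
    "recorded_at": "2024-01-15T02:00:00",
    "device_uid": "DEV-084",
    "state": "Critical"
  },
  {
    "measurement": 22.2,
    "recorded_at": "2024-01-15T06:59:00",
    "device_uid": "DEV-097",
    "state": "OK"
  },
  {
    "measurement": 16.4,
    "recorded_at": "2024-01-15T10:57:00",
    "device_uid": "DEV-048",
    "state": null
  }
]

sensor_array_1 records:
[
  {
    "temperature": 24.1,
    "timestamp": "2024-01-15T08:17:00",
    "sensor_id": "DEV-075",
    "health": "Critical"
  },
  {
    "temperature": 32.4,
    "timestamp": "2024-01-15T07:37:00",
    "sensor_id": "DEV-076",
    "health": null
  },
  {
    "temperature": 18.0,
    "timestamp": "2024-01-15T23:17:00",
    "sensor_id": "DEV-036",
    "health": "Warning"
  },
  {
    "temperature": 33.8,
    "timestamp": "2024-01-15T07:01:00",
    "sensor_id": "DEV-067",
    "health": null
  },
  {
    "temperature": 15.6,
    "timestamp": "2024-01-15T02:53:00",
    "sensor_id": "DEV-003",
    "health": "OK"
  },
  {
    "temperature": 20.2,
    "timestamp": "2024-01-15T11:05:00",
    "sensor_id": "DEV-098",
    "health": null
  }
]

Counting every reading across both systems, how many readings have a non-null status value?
8

Schema mapping: "state" (sensor_array_3) = "health" (sensor_array_1) = status

Non-null in sensor_array_3: 5
Non-null in sensor_array_1: 3

Total non-null: 5 + 3 = 8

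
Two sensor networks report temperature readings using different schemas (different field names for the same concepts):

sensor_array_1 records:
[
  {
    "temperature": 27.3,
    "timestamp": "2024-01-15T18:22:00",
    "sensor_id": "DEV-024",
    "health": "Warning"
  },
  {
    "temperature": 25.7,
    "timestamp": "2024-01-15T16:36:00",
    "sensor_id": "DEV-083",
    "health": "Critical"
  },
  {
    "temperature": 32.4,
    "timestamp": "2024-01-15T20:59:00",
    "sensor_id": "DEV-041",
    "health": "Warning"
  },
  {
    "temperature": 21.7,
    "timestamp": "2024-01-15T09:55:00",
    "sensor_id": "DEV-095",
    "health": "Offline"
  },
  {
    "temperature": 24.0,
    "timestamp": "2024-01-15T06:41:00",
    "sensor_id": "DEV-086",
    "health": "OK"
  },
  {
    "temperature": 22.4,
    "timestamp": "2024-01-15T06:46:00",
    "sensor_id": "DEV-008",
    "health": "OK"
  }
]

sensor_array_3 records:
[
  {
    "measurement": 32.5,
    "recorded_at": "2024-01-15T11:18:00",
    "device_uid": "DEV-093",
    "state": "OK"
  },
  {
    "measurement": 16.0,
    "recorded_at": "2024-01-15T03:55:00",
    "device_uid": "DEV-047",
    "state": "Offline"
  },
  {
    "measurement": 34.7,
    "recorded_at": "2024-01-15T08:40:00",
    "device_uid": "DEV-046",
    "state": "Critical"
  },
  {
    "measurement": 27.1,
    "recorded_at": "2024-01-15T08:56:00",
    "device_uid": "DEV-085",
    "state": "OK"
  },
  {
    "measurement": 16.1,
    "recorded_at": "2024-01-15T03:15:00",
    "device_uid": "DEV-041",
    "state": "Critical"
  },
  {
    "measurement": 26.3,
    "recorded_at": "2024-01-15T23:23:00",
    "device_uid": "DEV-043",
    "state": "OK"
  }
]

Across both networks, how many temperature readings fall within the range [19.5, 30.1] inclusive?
7

Schema mapping: "temperature" (sensor_array_1) = "measurement" (sensor_array_3) = temperature

Readings in [19.5, 30.1] from sensor_array_1: 5
Readings in [19.5, 30.1] from sensor_array_3: 2

Total count: 5 + 2 = 7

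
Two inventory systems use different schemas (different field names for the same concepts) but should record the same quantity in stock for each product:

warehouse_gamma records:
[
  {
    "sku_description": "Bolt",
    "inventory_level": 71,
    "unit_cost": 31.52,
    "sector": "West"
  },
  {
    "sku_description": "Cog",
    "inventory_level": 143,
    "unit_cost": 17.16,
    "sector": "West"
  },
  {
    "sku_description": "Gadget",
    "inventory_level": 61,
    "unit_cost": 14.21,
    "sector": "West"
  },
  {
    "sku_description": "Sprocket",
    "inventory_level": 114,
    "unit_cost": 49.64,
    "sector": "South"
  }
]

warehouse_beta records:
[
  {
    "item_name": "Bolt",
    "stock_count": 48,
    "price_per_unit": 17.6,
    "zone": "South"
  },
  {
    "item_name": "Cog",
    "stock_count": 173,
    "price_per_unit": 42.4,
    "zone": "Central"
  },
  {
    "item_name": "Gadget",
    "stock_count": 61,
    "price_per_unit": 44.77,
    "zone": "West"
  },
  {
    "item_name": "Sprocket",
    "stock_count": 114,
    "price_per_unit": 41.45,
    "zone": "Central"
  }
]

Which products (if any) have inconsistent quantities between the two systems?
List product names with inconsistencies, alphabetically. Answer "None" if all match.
Bolt, Cog

Schema mappings:
- "sku_description" (warehouse_gamma) = "item_name" (warehouse_beta) = product name
- "inventory_level" (warehouse_gamma) = "stock_count" (warehouse_beta) = quantity

Comparison:
  Bolt: 71 vs 48 - MISMATCH
  Cog: 143 vs 173 - MISMATCH
  Gadget: 61 vs 61 - MATCH
  Sprocket: 114 vs 114 - MATCH

Products with inconsistencies: Bolt, Cog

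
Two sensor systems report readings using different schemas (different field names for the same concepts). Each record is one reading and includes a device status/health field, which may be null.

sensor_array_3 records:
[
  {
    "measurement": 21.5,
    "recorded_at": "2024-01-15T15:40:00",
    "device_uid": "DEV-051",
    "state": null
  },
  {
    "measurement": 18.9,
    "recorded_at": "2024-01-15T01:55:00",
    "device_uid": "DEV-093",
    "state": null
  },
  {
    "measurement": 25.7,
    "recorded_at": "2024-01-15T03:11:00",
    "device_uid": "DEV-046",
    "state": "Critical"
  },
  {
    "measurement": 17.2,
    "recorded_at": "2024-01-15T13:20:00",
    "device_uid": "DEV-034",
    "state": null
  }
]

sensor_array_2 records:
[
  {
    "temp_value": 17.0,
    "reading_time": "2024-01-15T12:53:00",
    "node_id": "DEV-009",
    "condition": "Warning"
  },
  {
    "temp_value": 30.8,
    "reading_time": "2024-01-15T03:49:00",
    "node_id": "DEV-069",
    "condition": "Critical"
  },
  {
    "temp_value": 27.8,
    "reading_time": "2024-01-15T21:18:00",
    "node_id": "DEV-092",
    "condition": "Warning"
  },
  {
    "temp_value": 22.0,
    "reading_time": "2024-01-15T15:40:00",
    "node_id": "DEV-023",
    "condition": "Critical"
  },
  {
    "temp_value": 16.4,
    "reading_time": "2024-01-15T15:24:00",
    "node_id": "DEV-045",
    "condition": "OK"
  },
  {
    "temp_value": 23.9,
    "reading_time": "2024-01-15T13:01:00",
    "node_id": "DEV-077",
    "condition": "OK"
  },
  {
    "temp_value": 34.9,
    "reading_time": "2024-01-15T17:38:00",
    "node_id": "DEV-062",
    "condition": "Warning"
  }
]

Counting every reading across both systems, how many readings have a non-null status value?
8

Schema mapping: "state" (sensor_array_3) = "condition" (sensor_array_2) = status

Non-null in sensor_array_3: 1
Non-null in sensor_array_2: 7

Total non-null: 1 + 7 = 8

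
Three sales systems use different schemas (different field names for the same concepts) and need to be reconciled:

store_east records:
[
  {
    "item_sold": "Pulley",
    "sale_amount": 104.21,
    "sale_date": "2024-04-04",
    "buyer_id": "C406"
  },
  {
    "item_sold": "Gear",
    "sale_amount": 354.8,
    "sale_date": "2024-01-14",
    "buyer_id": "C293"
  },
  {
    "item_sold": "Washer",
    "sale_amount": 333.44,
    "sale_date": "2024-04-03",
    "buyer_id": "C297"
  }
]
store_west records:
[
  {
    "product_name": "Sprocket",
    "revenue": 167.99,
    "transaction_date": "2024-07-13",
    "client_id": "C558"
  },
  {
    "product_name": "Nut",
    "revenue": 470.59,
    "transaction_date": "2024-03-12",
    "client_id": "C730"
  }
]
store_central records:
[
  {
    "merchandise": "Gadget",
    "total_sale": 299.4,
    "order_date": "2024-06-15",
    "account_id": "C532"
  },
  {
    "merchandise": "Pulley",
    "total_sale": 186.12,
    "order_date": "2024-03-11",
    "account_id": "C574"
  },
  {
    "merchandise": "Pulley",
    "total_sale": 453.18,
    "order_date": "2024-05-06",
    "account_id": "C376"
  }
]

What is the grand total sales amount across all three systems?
2369.73

Schema reconciliation - all amount fields map to sale amount:

store_east (sale_amount): 792.45
store_west (revenue): 638.58
store_central (total_sale): 938.7

Grand total: 2369.73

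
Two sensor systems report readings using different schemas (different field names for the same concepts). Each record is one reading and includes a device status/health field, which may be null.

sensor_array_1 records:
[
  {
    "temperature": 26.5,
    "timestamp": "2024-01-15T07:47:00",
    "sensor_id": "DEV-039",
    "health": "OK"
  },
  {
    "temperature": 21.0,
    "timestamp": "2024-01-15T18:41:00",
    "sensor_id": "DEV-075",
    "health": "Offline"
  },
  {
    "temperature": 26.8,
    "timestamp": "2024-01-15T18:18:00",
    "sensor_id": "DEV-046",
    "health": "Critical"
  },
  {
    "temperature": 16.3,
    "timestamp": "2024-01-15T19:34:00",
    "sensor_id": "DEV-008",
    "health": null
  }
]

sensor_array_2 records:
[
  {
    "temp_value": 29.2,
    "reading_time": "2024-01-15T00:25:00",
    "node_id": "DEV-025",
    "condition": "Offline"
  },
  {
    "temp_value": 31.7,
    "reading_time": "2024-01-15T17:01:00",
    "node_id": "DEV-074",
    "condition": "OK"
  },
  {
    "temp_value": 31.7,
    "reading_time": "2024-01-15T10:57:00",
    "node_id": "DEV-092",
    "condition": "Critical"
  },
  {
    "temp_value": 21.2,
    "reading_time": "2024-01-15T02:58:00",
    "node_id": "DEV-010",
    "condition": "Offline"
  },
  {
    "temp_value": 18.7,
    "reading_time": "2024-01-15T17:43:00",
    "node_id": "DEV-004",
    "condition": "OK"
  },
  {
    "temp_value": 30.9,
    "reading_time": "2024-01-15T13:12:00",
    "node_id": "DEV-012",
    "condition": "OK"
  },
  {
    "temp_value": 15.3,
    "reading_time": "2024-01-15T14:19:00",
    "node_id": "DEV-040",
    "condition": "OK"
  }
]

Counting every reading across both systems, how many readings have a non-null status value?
10

Schema mapping: "health" (sensor_array_1) = "condition" (sensor_array_2) = status

Non-null in sensor_array_1: 3
Non-null in sensor_array_2: 7

Total non-null: 3 + 7 = 10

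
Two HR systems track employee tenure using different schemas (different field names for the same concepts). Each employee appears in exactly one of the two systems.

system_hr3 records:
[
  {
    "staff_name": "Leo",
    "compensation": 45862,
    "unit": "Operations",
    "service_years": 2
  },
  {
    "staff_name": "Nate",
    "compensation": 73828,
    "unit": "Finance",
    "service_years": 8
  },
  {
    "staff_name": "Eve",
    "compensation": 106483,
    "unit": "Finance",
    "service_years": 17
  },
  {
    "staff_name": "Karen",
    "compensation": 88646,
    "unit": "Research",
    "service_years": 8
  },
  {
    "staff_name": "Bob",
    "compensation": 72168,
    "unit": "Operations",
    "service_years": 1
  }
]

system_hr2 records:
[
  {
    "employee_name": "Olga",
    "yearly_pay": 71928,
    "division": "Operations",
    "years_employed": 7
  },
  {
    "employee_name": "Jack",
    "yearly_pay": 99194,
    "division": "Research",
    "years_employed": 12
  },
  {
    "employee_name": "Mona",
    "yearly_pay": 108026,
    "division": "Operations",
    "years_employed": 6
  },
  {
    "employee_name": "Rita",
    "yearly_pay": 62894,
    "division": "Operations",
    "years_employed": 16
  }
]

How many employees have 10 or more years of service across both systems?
3

Reconcile schemas: "service_years" (system_hr3) = "years_employed" (system_hr2) = years of service

From system_hr3: 1 employees with >= 10 years
From system_hr2: 2 employees with >= 10 years

Total: 1 + 2 = 3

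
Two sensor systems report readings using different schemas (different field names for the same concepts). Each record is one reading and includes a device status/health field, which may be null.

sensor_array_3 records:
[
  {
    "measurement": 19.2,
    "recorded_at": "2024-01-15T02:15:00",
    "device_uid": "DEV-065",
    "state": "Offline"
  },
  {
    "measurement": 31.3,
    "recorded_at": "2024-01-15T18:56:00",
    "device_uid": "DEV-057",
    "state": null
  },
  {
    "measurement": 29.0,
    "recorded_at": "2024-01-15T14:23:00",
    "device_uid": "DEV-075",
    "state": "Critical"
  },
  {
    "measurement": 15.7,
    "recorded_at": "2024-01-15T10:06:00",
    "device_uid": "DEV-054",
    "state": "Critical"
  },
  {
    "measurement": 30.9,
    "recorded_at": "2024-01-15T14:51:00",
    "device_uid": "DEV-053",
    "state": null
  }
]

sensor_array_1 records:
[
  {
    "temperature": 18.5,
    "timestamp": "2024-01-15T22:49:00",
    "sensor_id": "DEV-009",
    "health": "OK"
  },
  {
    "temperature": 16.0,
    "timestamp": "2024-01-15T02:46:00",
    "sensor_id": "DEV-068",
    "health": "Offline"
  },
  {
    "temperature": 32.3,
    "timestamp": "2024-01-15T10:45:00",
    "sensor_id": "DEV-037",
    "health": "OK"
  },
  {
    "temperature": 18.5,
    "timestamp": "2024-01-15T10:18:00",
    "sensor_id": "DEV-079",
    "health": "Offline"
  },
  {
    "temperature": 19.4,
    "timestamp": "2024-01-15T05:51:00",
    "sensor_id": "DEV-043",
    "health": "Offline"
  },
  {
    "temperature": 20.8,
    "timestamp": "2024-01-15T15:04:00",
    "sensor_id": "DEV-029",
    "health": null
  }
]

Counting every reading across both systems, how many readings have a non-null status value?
8

Schema mapping: "state" (sensor_array_3) = "health" (sensor_array_1) = status

Non-null in sensor_array_3: 3
Non-null in sensor_array_1: 5

Total non-null: 3 + 5 = 8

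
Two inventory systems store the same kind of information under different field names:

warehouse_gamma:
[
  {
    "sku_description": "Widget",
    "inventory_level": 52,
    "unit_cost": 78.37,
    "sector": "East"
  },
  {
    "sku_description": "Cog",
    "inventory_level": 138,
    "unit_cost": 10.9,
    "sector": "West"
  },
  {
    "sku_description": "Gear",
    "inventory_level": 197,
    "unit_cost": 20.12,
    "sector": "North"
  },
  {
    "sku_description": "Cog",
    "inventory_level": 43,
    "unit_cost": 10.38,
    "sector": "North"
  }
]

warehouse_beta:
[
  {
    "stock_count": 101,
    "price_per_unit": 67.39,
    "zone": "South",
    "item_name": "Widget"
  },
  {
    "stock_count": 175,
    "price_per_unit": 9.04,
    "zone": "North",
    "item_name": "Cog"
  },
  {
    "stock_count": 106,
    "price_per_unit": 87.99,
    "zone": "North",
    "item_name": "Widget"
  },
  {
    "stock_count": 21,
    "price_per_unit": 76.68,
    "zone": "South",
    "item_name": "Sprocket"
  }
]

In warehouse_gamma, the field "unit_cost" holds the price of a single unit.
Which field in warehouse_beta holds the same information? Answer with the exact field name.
price_per_unit

In warehouse_gamma, "unit_cost" holds the price of a single unit.
The fields in warehouse_beta are: "stock_count", "price_per_unit", "zone", "item_name".
"price_per_unit" is the match: the name refers to the same concept and its values are decimal currency amounts (e.g. 67.39, 9.04).
The other fields ("stock_count", "zone", "item_name") hold different kinds of data.

So "unit_cost" in warehouse_gamma corresponds to "price_per_unit" in warehouse_beta.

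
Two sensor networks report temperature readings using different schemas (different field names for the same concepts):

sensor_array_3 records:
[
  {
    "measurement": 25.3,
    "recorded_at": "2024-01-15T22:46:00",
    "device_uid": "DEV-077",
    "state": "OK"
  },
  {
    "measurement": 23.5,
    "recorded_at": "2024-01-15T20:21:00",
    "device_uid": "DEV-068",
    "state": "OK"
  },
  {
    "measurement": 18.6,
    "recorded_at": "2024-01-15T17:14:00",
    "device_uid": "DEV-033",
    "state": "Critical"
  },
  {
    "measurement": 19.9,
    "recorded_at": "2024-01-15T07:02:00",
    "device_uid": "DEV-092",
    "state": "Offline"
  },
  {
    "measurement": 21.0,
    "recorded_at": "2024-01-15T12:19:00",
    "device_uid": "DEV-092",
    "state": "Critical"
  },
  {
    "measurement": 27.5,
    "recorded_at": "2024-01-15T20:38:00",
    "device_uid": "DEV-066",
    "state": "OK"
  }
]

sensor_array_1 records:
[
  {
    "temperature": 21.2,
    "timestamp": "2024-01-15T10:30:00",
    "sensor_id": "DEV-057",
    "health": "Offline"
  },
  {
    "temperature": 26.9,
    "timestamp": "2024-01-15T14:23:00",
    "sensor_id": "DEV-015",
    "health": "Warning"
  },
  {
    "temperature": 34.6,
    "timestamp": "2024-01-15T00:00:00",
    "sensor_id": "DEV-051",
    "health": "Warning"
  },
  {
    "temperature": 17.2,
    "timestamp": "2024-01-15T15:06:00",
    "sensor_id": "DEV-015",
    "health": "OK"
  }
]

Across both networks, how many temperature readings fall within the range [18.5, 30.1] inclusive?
8

Schema mapping: "measurement" (sensor_array_3) = "temperature" (sensor_array_1) = temperature

Readings in [18.5, 30.1] from sensor_array_3: 6
Readings in [18.5, 30.1] from sensor_array_1: 2

Total count: 6 + 2 = 8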